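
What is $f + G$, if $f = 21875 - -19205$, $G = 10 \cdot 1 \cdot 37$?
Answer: $41450$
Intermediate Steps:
$G = 370$ ($G = 10 \cdot 37 = 370$)
$f = 41080$ ($f = 21875 + 19205 = 41080$)
$f + G = 41080 + 370 = 41450$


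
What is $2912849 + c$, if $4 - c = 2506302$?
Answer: $406551$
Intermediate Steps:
$c = -2506298$ ($c = 4 - 2506302 = -2506298$)
$2912849 + c = 2912849 - 2506298 = 406551$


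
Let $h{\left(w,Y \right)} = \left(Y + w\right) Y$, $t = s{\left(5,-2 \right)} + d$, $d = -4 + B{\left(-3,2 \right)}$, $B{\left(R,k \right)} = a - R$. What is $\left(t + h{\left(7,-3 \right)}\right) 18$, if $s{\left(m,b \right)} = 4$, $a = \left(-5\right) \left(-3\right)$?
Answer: $108$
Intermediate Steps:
$a = 15$
$B{\left(R,k \right)} = 15 - R$
$d = 14$ ($d = -4 + \left(15 - -3\right) = -4 + \left(15 + 3\right) = -4 + 18 = 14$)
$t = 18$ ($t = 4 + 14 = 18$)
$h{\left(w,Y \right)} = Y \left(Y + w\right)$
$\left(t + h{\left(7,-3 \right)}\right) 18 = \left(18 - 3 \left(-3 + 7\right)\right) 18 = \left(18 - 12\right) 18 = 6 \cdot 18 = 108$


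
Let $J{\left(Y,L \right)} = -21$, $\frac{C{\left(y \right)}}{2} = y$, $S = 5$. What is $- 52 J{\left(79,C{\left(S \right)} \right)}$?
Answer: $1092$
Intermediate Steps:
$C{\left(y \right)} = 2 y$
$- 52 J{\left(79,C{\left(S \right)} \right)} = \left(-52\right) \left(-21\right) = 1092$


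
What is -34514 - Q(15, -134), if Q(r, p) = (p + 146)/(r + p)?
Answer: -4107154/119 ≈ -34514.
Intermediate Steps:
Q(r, p) = (146 + p)/(p + r)
-34514 - Q(15, -134) = -34514 - (146 - 134)/(-134 + 15) = -34514 - 12/(-119) = -34514 - (-1)*12/119 = -34514 - 1*(-12/119) = -34514 + 12/119 = -4107154/119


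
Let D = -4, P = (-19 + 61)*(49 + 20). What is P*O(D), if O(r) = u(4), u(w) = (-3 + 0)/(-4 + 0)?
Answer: 4347/2 ≈ 2173.5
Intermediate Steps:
u(w) = 3/4 (u(w) = -3/(-4) = -3*(-1/4) = 3/4)
P = 2898 (P = 42*69 = 2898)
O(r) = 3/4
P*O(D) = 2898*(3/4) = 4347/2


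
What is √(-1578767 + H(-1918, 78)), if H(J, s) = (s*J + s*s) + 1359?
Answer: 4*I*√107558 ≈ 1311.8*I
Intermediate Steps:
H(J, s) = 1359 + s² + J*s (H(J, s) = (J*s + s²) + 1359 = (s² + J*s) + 1359 = 1359 + s² + J*s)
√(-1578767 + H(-1918, 78)) = √(-1578767 + (1359 + 78² - 1918*78)) = √(-1578767 + (1359 + 6084 - 149604)) = √(-1578767 - 142161) = √(-1720928) = 4*I*√107558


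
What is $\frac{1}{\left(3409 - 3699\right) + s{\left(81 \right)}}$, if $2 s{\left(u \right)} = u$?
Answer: $- \frac{2}{499} \approx -0.004008$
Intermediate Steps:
$s{\left(u \right)} = \frac{u}{2}$
$\frac{1}{\left(3409 - 3699\right) + s{\left(81 \right)}} = \frac{1}{\left(3409 - 3699\right) + \frac{1}{2} \cdot 81} = \frac{1}{\left(3409 - 3699\right) + \frac{81}{2}} = \frac{1}{-290 + \frac{81}{2}} = \frac{1}{- \frac{499}{2}} = - \frac{2}{499}$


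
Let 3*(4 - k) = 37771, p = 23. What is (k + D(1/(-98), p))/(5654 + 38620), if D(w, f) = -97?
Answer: -19025/66411 ≈ -0.28647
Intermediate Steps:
k = -37759/3 (k = 4 - ⅓*37771 = 4 - 37771/3 = -37759/3 ≈ -12586.)
(k + D(1/(-98), p))/(5654 + 38620) = (-37759/3 - 97)/(5654 + 38620) = -38050/3/44274 = -38050/3*1/44274 = -19025/66411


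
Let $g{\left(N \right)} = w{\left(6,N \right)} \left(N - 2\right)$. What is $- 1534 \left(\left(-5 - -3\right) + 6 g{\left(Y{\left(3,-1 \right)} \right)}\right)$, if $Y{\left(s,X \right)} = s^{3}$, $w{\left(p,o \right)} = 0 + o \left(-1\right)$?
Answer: $6215768$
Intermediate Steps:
$w{\left(p,o \right)} = - o$ ($w{\left(p,o \right)} = 0 - o = - o$)
$g{\left(N \right)} = - N \left(-2 + N\right)$ ($g{\left(N \right)} = - N \left(N - 2\right) = - N \left(-2 + N\right)$)
$- 1534 \left(\left(-5 - -3\right) + 6 g{\left(Y{\left(3,-1 \right)} \right)}\right) = - 1534 \left(\left(-5 - -3\right) + 6 \cdot 3^{3} \left(2 - 3^{3}\right)\right) = - 1534 \left(\left(-5 + 3\right) + 6 \cdot 27 \left(2 - 27\right)\right) = - 1534 \left(-2 + 6 \cdot 27 \left(2 - 27\right)\right) = - 1534 \left(-2 + 6 \cdot 27 \left(-25\right)\right) = - 1534 \left(-2 + 6 \left(-675\right)\right) = - 1534 \left(-2 - 4050\right) = \left(-1534\right) \left(-4052\right) = 6215768$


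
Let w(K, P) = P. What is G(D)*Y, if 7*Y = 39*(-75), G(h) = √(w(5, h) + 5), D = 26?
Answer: -2925*√31/7 ≈ -2326.5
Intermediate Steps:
G(h) = √(5 + h) (G(h) = √(h + 5) = √(5 + h))
Y = -2925/7 (Y = (39*(-75))/7 = (⅐)*(-2925) = -2925/7 ≈ -417.86)
G(D)*Y = √(5 + 26)*(-2925/7) = √31*(-2925/7) = -2925*√31/7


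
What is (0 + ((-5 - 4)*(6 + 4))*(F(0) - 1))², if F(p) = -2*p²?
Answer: 8100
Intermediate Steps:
(0 + ((-5 - 4)*(6 + 4))*(F(0) - 1))² = (0 + ((-5 - 4)*(6 + 4))*(-2*0² - 1))² = (0 + (-9*10)*(-2*0 - 1))² = (0 - 90*(0 - 1))² = (0 - 90*(-1))² = (0 + 90)² = 90² = 8100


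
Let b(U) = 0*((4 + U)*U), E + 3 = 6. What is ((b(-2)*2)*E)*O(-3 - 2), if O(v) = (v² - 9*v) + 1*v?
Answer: 0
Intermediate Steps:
E = 3 (E = -3 + 6 = 3)
b(U) = 0 (b(U) = 0*(U*(4 + U)) = 0)
O(v) = v² - 8*v (O(v) = (v² - 9*v) + v = v² - 8*v)
((b(-2)*2)*E)*O(-3 - 2) = ((0*2)*3)*((-3 - 2)*(-8 + (-3 - 2))) = (0*3)*(-5*(-8 - 5)) = 0*(-5*(-13)) = 0*65 = 0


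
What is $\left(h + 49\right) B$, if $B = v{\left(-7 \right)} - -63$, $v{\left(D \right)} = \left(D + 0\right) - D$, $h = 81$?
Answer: $8190$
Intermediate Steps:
$v{\left(D \right)} = 0$ ($v{\left(D \right)} = D - D = 0$)
$B = 63$ ($B = 0 - -63 = 0 + 63 = 63$)
$\left(h + 49\right) B = \left(81 + 49\right) 63 = 130 \cdot 63 = 8190$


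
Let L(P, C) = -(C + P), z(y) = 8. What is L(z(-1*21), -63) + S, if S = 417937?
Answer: 417992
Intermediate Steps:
L(P, C) = -C - P
L(z(-1*21), -63) + S = (-1*(-63) - 1*8) + 417937 = (63 - 8) + 417937 = 55 + 417937 = 417992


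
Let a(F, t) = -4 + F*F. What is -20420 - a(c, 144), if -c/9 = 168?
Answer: -2306560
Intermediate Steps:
c = -1512 (c = -9*168 = -1512)
a(F, t) = -4 + F²
-20420 - a(c, 144) = -20420 - (-4 + (-1512)²) = -20420 - (-4 + 2286144) = -20420 - 1*2286140 = -20420 - 2286140 = -2306560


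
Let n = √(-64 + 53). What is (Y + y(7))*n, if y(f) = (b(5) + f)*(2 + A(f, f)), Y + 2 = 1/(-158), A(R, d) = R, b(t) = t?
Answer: 16747*I*√11/158 ≈ 351.54*I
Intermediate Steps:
Y = -317/158 (Y = -2 + 1/(-158) = -2 - 1/158 = -317/158 ≈ -2.0063)
y(f) = (2 + f)*(5 + f) (y(f) = (5 + f)*(2 + f) = (2 + f)*(5 + f))
n = I*√11 (n = √(-11) = I*√11 ≈ 3.3166*I)
(Y + y(7))*n = (-317/158 + (10 + 7² + 7*7))*(I*√11) = (-317/158 + (10 + 49 + 49))*(I*√11) = (-317/158 + 108)*(I*√11) = 16747*(I*√11)/158 = 16747*I*√11/158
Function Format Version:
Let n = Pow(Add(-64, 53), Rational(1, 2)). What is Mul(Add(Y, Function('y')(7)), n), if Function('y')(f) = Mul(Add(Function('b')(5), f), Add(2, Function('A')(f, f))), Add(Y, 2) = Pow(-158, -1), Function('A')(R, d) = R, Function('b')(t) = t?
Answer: Mul(Rational(16747, 158), I, Pow(11, Rational(1, 2))) ≈ Mul(351.54, I)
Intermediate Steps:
Y = Rational(-317, 158) (Y = Add(-2, Pow(-158, -1)) = Add(-2, Rational(-1, 158)) = Rational(-317, 158) ≈ -2.0063)
Function('y')(f) = Mul(Add(2, f), Add(5, f)) (Function('y')(f) = Mul(Add(5, f), Add(2, f)) = Mul(Add(2, f), Add(5, f)))
n = Mul(I, Pow(11, Rational(1, 2))) (n = Pow(-11, Rational(1, 2)) = Mul(I, Pow(11, Rational(1, 2))) ≈ Mul(3.3166, I))
Mul(Add(Y, Function('y')(7)), n) = Mul(Add(Rational(-317, 158), Add(10, Pow(7, 2), Mul(7, 7))), Mul(I, Pow(11, Rational(1, 2)))) = Mul(Add(Rational(-317, 158), Add(10, 49, 49)), Mul(I, Pow(11, Rational(1, 2)))) = Mul(Add(Rational(-317, 158), 108), Mul(I, Pow(11, Rational(1, 2)))) = Mul(Rational(16747, 158), Mul(I, Pow(11, Rational(1, 2)))) = Mul(Rational(16747, 158), I, Pow(11, Rational(1, 2)))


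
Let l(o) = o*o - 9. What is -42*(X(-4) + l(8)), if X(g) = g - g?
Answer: -2310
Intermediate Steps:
l(o) = -9 + o**2 (l(o) = o**2 - 9 = -9 + o**2)
X(g) = 0
-42*(X(-4) + l(8)) = -42*(0 + (-9 + 8**2)) = -42*(0 + (-9 + 64)) = -42*(0 + 55) = -42*55 = -2310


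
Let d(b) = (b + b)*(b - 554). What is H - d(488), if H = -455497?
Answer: -391081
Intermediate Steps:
d(b) = 2*b*(-554 + b) (d(b) = (2*b)*(-554 + b) = 2*b*(-554 + b))
H - d(488) = -455497 - 2*488*(-554 + 488) = -455497 - 2*488*(-66) = -455497 - 1*(-64416) = -455497 + 64416 = -391081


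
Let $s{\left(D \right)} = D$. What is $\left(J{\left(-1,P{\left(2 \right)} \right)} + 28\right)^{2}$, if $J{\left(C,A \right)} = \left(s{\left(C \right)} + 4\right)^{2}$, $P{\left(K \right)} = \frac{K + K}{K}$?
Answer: $1369$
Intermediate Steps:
$P{\left(K \right)} = 2$ ($P{\left(K \right)} = \frac{2 K}{K} = 2$)
$J{\left(C,A \right)} = \left(4 + C\right)^{2}$ ($J{\left(C,A \right)} = \left(C + 4\right)^{2} = \left(4 + C\right)^{2}$)
$\left(J{\left(-1,P{\left(2 \right)} \right)} + 28\right)^{2} = \left(\left(4 - 1\right)^{2} + 28\right)^{2} = \left(3^{2} + 28\right)^{2} = \left(9 + 28\right)^{2} = 37^{2} = 1369$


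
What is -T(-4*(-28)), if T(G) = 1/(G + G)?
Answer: -1/224 ≈ -0.0044643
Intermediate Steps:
T(G) = 1/(2*G)
-T(-4*(-28)) = -1/(2*((-4*(-28)))) = -1/(2*112) = -1*1/224 = -1/224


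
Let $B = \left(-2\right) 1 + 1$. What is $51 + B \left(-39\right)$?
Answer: $90$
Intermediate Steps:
$B = -1$ ($B = -2 + 1 = -1$)
$51 + B \left(-39\right) = 51 - -39 = 51 + 39 = 90$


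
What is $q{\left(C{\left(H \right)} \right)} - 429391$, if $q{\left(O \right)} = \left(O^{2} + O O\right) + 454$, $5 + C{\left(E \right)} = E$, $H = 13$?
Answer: $-428809$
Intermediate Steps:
$C{\left(E \right)} = -5 + E$
$q{\left(O \right)} = 454 + 2 O^{2}$ ($q{\left(O \right)} = \left(O^{2} + O^{2}\right) + 454 = 2 O^{2} + 454 = 454 + 2 O^{2}$)
$q{\left(C{\left(H \right)} \right)} - 429391 = \left(454 + 2 \left(-5 + 13\right)^{2}\right) - 429391 = \left(454 + 2 \cdot 8^{2}\right) - 429391 = \left(454 + 2 \cdot 64\right) - 429391 = \left(454 + 128\right) - 429391 = 582 - 429391 = -428809$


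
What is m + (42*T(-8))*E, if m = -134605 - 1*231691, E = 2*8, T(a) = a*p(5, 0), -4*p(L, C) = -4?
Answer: -371672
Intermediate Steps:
p(L, C) = 1 (p(L, C) = -¼*(-4) = 1)
T(a) = a (T(a) = a*1 = a)
E = 16
m = -366296 (m = -134605 - 231691 = -366296)
m + (42*T(-8))*E = -366296 + (42*(-8))*16 = -366296 - 336*16 = -366296 - 5376 = -371672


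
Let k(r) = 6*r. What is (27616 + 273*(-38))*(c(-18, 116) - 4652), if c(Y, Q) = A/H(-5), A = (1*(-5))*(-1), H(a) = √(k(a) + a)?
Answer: -80209784 - 17242*I*√35/7 ≈ -8.021e+7 - 14572.0*I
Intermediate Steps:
H(a) = √7*√a (H(a) = √(6*a + a) = √(7*a) = √7*√a)
A = 5 (A = -5*(-1) = 5)
c(Y, Q) = -I*√35/7 (c(Y, Q) = 5/((√7*√(-5))) = 5/((√7*(I*√5))) = 5/((I*√35)) = 5*(-I*√35/35) = -I*√35/7)
(27616 + 273*(-38))*(c(-18, 116) - 4652) = (27616 + 273*(-38))*(-I*√35/7 - 4652) = (27616 - 10374)*(-4652 - I*√35/7) = 17242*(-4652 - I*√35/7) = -80209784 - 17242*I*√35/7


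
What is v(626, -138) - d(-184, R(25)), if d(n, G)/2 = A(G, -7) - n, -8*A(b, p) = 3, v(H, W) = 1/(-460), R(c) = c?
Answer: -42234/115 ≈ -367.25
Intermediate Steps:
v(H, W) = -1/460
A(b, p) = -3/8 (A(b, p) = -⅛*3 = -3/8)
d(n, G) = -¾ - 2*n (d(n, G) = 2*(-3/8 - n) = -¾ - 2*n)
v(626, -138) - d(-184, R(25)) = -1/460 - (-¾ - 2*(-184)) = -1/460 - (-¾ + 368) = -1/460 - 1*1469/4 = -1/460 - 1469/4 = -42234/115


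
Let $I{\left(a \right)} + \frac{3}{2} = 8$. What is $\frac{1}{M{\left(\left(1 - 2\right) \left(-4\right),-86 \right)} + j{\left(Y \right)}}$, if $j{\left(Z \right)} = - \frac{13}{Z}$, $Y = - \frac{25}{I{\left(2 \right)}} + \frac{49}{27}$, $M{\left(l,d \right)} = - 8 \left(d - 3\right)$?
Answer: $\frac{713}{512219} \approx 0.001392$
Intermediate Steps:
$I{\left(a \right)} = \frac{13}{2}$ ($I{\left(a \right)} = - \frac{3}{2} + 8 = \frac{13}{2}$)
$M{\left(l,d \right)} = 24 - 8 d$ ($M{\left(l,d \right)} = - 8 \left(-3 + d\right) = 24 - 8 d$)
$Y = - \frac{713}{351}$ ($Y = - \frac{25}{\frac{13}{2}} + \frac{49}{27} = \left(-25\right) \frac{2}{13} + 49 \cdot \frac{1}{27} = - \frac{50}{13} + \frac{49}{27} = - \frac{713}{351} \approx -2.0313$)
$\frac{1}{M{\left(\left(1 - 2\right) \left(-4\right),-86 \right)} + j{\left(Y \right)}} = \frac{1}{\left(24 - -688\right) - \frac{13}{- \frac{713}{351}}} = \frac{1}{\left(24 + 688\right) - - \frac{4563}{713}} = \frac{1}{712 + \frac{4563}{713}} = \frac{1}{\frac{512219}{713}} = \frac{713}{512219}$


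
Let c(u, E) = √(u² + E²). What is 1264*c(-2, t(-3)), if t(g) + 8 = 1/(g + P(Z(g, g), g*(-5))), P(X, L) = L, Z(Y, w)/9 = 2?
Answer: 316*√9601/3 ≈ 10321.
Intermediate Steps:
Z(Y, w) = 18 (Z(Y, w) = 9*2 = 18)
t(g) = -8 - 1/(4*g) (t(g) = -8 + 1/(g + g*(-5)) = -8 + 1/(g - 5*g) = -8 + 1/(-4*g) = -8 - 1/(4*g))
c(u, E) = √(E² + u²)
1264*c(-2, t(-3)) = 1264*√((-8 - ¼/(-3))² + (-2)²) = 1264*√((-8 - ¼*(-⅓))² + 4) = 1264*√((-8 + 1/12)² + 4) = 1264*√((-95/12)² + 4) = 1264*√(9025/144 + 4) = 1264*√(9601/144) = 1264*(√9601/12) = 316*√9601/3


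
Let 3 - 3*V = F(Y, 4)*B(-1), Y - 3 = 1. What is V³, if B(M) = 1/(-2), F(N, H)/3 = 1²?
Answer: 27/8 ≈ 3.3750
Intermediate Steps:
Y = 4 (Y = 3 + 1 = 4)
F(N, H) = 3 (F(N, H) = 3*1² = 3*1 = 3)
B(M) = -½
V = 3/2 (V = 1 - (-1)/2 = 1 - ⅓*(-3/2) = 1 + ½ = 3/2 ≈ 1.5000)
V³ = (3/2)³ = 27/8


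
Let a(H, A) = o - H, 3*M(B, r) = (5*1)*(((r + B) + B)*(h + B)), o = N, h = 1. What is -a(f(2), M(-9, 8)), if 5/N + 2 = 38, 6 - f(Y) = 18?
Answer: -437/36 ≈ -12.139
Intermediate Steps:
f(Y) = -12 (f(Y) = 6 - 1*18 = 6 - 18 = -12)
N = 5/36 (N = 5/(-2 + 38) = 5/36 ≈ 0.13889)
o = 5/36 ≈ 0.13889
M(B, r) = 5*(1 + B)*(r + 2*B)/3 (M(B, r) = ((5*1)*(((r + B) + B)*(1 + B)))/3 = (5*(((B + r) + B)*(1 + B)))/3 = (5*((r + 2*B)*(1 + B)))/3 = (5*((1 + B)*(r + 2*B)))/3 = (5*(1 + B)*(r + 2*B))/3 = 5*(1 + B)*(r + 2*B)/3)
a(H, A) = 5/36 - H
-a(f(2), M(-9, 8)) = -(5/36 - 1*(-12)) = -(5/36 + 12) = -1*437/36 = -437/36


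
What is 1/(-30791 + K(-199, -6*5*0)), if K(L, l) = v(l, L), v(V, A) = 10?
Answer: -1/30781 ≈ -3.2488e-5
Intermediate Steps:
K(L, l) = 10
1/(-30791 + K(-199, -6*5*0)) = 1/(-30791 + 10) = 1/(-30781) = -1/30781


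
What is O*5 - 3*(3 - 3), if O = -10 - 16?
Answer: -130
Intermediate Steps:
O = -26
O*5 - 3*(3 - 3) = -26*5 - 3*(3 - 3) = -130 - 3*0 = -130 + 0 = -130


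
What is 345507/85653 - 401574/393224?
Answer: 16910937791/5613469212 ≈ 3.0126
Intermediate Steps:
345507/85653 - 401574/393224 = 345507*(1/85653) - 401574*1/393224 = 115169/28551 - 200787/196612 = 16910937791/5613469212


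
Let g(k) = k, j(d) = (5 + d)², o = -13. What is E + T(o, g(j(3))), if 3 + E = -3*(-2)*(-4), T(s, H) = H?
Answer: 37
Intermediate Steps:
E = -27 (E = -3 - 3*(-2)*(-4) = -3 + 6*(-4) = -3 - 24 = -27)
E + T(o, g(j(3))) = -27 + (5 + 3)² = -27 + 8² = -27 + 64 = 37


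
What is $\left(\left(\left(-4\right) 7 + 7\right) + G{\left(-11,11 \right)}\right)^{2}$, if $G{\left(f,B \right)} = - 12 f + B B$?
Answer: $53824$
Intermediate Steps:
$G{\left(f,B \right)} = B^{2} - 12 f$ ($G{\left(f,B \right)} = - 12 f + B^{2} = B^{2} - 12 f$)
$\left(\left(\left(-4\right) 7 + 7\right) + G{\left(-11,11 \right)}\right)^{2} = \left(\left(\left(-4\right) 7 + 7\right) + \left(11^{2} - -132\right)\right)^{2} = \left(\left(-28 + 7\right) + \left(121 + 132\right)\right)^{2} = \left(-21 + 253\right)^{2} = 232^{2} = 53824$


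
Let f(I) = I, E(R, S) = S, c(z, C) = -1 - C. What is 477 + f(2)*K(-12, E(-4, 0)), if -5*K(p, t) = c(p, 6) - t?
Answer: 2399/5 ≈ 479.80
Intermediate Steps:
K(p, t) = 7/5 + t/5 (K(p, t) = -((-1 - 1*6) - t)/5 = -((-1 - 6) - t)/5 = -(-7 - t)/5 = 7/5 + t/5)
477 + f(2)*K(-12, E(-4, 0)) = 477 + 2*(7/5 + (⅕)*0) = 477 + 2*(7/5 + 0) = 477 + 2*(7/5) = 477 + 14/5 = 2399/5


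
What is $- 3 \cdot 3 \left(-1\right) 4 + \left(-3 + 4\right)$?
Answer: $37$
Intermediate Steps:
$- 3 \cdot 3 \left(-1\right) 4 + \left(-3 + 4\right) = - 3 \left(\left(-3\right) 4\right) + 1 = \left(-3\right) \left(-12\right) + 1 = 36 + 1 = 37$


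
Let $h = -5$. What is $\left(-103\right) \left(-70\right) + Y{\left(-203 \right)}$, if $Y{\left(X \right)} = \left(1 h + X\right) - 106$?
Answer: $6896$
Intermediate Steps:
$Y{\left(X \right)} = -111 + X$ ($Y{\left(X \right)} = \left(1 \left(-5\right) + X\right) - 106 = \left(-5 + X\right) - 106 = -111 + X$)
$\left(-103\right) \left(-70\right) + Y{\left(-203 \right)} = \left(-103\right) \left(-70\right) - 314 = 7210 - 314 = 6896$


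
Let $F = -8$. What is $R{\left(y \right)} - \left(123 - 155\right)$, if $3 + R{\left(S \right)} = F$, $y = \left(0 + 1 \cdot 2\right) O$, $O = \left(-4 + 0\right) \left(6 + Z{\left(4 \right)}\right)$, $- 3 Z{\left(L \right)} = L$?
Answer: $21$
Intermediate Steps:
$Z{\left(L \right)} = - \frac{L}{3}$
$O = - \frac{56}{3}$ ($O = \left(-4 + 0\right) \left(6 - \frac{4}{3}\right) = - 4 \left(6 - \frac{4}{3}\right) = \left(-4\right) \frac{14}{3} = - \frac{56}{3} \approx -18.667$)
$y = - \frac{112}{3}$ ($y = \left(0 + 1 \cdot 2\right) \left(- \frac{56}{3}\right) = \left(0 + 2\right) \left(- \frac{56}{3}\right) = 2 \left(- \frac{56}{3}\right) = - \frac{112}{3} \approx -37.333$)
$R{\left(S \right)} = -11$ ($R{\left(S \right)} = -3 - 8 = -11$)
$R{\left(y \right)} - \left(123 - 155\right) = -11 - \left(123 - 155\right) = -11 - -32 = -11 + 32 = 21$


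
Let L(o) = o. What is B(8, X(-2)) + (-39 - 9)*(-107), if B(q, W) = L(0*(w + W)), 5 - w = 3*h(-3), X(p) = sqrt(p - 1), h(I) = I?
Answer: 5136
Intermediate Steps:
X(p) = sqrt(-1 + p)
w = 14 (w = 5 - 3*(-3) = 5 - 1*(-9) = 5 + 9 = 14)
B(q, W) = 0 (B(q, W) = 0*(14 + W) = 0)
B(8, X(-2)) + (-39 - 9)*(-107) = 0 + (-39 - 9)*(-107) = 0 - 48*(-107) = 0 + 5136 = 5136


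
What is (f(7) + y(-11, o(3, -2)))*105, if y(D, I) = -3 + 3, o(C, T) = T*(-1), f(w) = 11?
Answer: 1155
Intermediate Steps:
o(C, T) = -T
y(D, I) = 0
(f(7) + y(-11, o(3, -2)))*105 = (11 + 0)*105 = 11*105 = 1155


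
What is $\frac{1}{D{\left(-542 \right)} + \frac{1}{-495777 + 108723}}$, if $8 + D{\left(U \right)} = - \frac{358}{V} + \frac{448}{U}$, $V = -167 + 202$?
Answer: $- \frac{3671207190}{69955375337} \approx -0.052479$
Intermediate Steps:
$V = 35$
$D{\left(U \right)} = - \frac{638}{35} + \frac{448}{U}$ ($D{\left(U \right)} = -8 + \left(- \frac{358}{35} + \frac{448}{U}\right) = -8 + \left(\left(-358\right) \frac{1}{35} + \frac{448}{U}\right) = -8 - \left(\frac{358}{35} - \frac{448}{U}\right) = - \frac{638}{35} + \frac{448}{U}$)
$\frac{1}{D{\left(-542 \right)} + \frac{1}{-495777 + 108723}} = \frac{1}{\left(- \frac{638}{35} + \frac{448}{-542}\right) + \frac{1}{-495777 + 108723}} = \frac{1}{\left(- \frac{638}{35} + 448 \left(- \frac{1}{542}\right)\right) + \frac{1}{-387054}} = \frac{1}{\left(- \frac{638}{35} - \frac{224}{271}\right) - \frac{1}{387054}} = \frac{1}{- \frac{180738}{9485} - \frac{1}{387054}} = \frac{1}{- \frac{69955375337}{3671207190}} = - \frac{3671207190}{69955375337}$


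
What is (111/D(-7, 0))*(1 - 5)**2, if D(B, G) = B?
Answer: -1776/7 ≈ -253.71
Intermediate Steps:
(111/D(-7, 0))*(1 - 5)**2 = (111/(-7))*(1 - 5)**2 = (111*(-1/7))*(-4)**2 = -111/7*16 = -1776/7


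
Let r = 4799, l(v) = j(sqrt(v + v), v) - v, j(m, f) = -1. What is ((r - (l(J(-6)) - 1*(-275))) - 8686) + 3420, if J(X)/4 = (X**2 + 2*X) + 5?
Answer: -625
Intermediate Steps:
J(X) = 20 + 4*X**2 + 8*X (J(X) = 4*((X**2 + 2*X) + 5) = 4*(5 + X**2 + 2*X) = 20 + 4*X**2 + 8*X)
l(v) = -1 - v
((r - (l(J(-6)) - 1*(-275))) - 8686) + 3420 = ((4799 - ((-1 - (20 + 4*(-6)**2 + 8*(-6))) - 1*(-275))) - 8686) + 3420 = ((4799 - ((-1 - (20 + 4*36 - 48)) + 275)) - 8686) + 3420 = ((4799 - ((-1 - (20 + 144 - 48)) + 275)) - 8686) + 3420 = ((4799 - ((-1 - 1*116) + 275)) - 8686) + 3420 = ((4799 - ((-1 - 116) + 275)) - 8686) + 3420 = ((4799 - (-117 + 275)) - 8686) + 3420 = ((4799 - 1*158) - 8686) + 3420 = ((4799 - 158) - 8686) + 3420 = (4641 - 8686) + 3420 = -4045 + 3420 = -625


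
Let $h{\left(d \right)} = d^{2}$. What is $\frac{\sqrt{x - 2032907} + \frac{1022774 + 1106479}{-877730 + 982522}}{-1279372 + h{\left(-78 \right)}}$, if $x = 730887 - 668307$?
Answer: $- \frac{2129253}{133430396096} - \frac{i \sqrt{1970327}}{1273288} \approx -1.5958 \cdot 10^{-5} - 0.0011024 i$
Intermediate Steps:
$x = 62580$
$\frac{\sqrt{x - 2032907} + \frac{1022774 + 1106479}{-877730 + 982522}}{-1279372 + h{\left(-78 \right)}} = \frac{\sqrt{62580 - 2032907} + \frac{1022774 + 1106479}{-877730 + 982522}}{-1279372 + \left(-78\right)^{2}} = \frac{\sqrt{-1970327} + \frac{2129253}{104792}}{-1279372 + 6084} = \frac{i \sqrt{1970327} + 2129253 \cdot \frac{1}{104792}}{-1273288} = \left(i \sqrt{1970327} + \frac{2129253}{104792}\right) \left(- \frac{1}{1273288}\right) = \left(\frac{2129253}{104792} + i \sqrt{1970327}\right) \left(- \frac{1}{1273288}\right) = - \frac{2129253}{133430396096} - \frac{i \sqrt{1970327}}{1273288}$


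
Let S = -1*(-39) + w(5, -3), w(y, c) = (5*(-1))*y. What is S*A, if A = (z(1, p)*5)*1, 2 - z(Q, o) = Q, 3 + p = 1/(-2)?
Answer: 70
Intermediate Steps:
p = -7/2 (p = -3 + 1/(-2) = -3 - ½ = -7/2 ≈ -3.5000)
z(Q, o) = 2 - Q
w(y, c) = -5*y
S = 14 (S = -1*(-39) - 5*5 = 39 - 25 = 14)
A = 5 (A = ((2 - 1*1)*5)*1 = ((2 - 1)*5)*1 = (1*5)*1 = 5*1 = 5)
S*A = 14*5 = 70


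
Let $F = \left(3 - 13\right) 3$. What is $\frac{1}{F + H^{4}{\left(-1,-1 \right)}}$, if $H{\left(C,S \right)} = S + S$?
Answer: $- \frac{1}{14} \approx -0.071429$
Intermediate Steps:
$H{\left(C,S \right)} = 2 S$
$F = -30$ ($F = \left(-10\right) 3 = -30$)
$\frac{1}{F + H^{4}{\left(-1,-1 \right)}} = \frac{1}{-30 + \left(2 \left(-1\right)\right)^{4}} = \frac{1}{-30 + \left(-2\right)^{4}} = \frac{1}{-30 + 16} = \frac{1}{-14} = - \frac{1}{14}$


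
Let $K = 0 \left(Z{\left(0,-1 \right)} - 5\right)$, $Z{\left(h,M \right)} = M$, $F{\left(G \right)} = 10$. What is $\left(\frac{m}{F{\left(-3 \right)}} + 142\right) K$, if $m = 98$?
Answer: $0$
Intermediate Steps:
$K = 0$ ($K = 0 \left(-1 - 5\right) = 0 \left(-6\right) = 0$)
$\left(\frac{m}{F{\left(-3 \right)}} + 142\right) K = \left(\frac{98}{10} + 142\right) 0 = \left(98 \cdot \frac{1}{10} + 142\right) 0 = \left(\frac{49}{5} + 142\right) 0 = \frac{759}{5} \cdot 0 = 0$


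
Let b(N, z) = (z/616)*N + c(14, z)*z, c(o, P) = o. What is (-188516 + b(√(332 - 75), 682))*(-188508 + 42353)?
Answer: 26157068040 - 4530805*√257/28 ≈ 2.6154e+10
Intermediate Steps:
b(N, z) = 14*z + N*z/616 (b(N, z) = (z/616)*N + 14*z = N*z/616 + 14*z = 14*z + N*z/616)
(-188516 + b(√(332 - 75), 682))*(-188508 + 42353) = (-188516 + (1/616)*682*(8624 + √(332 - 75)))*(-188508 + 42353) = (-188516 + (1/616)*682*(8624 + √257))*(-146155) = (-188516 + (9548 + 31*√257/28))*(-146155) = (-178968 + 31*√257/28)*(-146155) = 26157068040 - 4530805*√257/28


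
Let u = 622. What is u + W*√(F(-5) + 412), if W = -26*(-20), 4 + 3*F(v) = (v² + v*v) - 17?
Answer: 622 + 520*√3795/3 ≈ 11300.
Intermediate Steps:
F(v) = -7 + 2*v²/3 (F(v) = -4/3 + ((v² + v*v) - 17)/3 = -4/3 + ((v² + v²) - 17)/3 = -4/3 + (2*v² - 17)/3 = -4/3 + (-17 + 2*v²)/3 = -4/3 + (-17/3 + 2*v²/3) = -7 + 2*v²/3)
W = 520
u + W*√(F(-5) + 412) = 622 + 520*√((-7 + (⅔)*(-5)²) + 412) = 622 + 520*√((-7 + (⅔)*25) + 412) = 622 + 520*√((-7 + 50/3) + 412) = 622 + 520*√(29/3 + 412) = 622 + 520*√(1265/3) = 622 + 520*(√3795/3) = 622 + 520*√3795/3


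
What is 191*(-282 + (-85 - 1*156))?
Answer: -99893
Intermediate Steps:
191*(-282 + (-85 - 1*156)) = 191*(-282 + (-85 - 156)) = 191*(-282 - 241) = 191*(-523) = -99893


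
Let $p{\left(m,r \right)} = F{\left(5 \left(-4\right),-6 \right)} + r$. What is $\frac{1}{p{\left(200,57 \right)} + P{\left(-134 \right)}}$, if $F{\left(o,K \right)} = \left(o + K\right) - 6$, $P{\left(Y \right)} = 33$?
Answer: $\frac{1}{58} \approx 0.017241$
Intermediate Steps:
$F{\left(o,K \right)} = -6 + K + o$ ($F{\left(o,K \right)} = \left(K + o\right) - 6 = -6 + K + o$)
$p{\left(m,r \right)} = -32 + r$ ($p{\left(m,r \right)} = \left(-6 - 6 + 5 \left(-4\right)\right) + r = \left(-6 - 6 - 20\right) + r = -32 + r$)
$\frac{1}{p{\left(200,57 \right)} + P{\left(-134 \right)}} = \frac{1}{\left(-32 + 57\right) + 33} = \frac{1}{25 + 33} = \frac{1}{58}$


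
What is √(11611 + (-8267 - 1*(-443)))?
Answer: √3787 ≈ 61.539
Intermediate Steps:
√(11611 + (-8267 - 1*(-443))) = √(11611 + (-8267 + 443)) = √(11611 - 7824) = √3787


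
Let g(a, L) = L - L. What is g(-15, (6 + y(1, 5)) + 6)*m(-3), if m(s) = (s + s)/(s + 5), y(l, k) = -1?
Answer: 0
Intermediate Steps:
g(a, L) = 0
m(s) = 2*s/(5 + s) (m(s) = (2*s)/(5 + s) = 2*s/(5 + s))
g(-15, (6 + y(1, 5)) + 6)*m(-3) = 0*(2*(-3)/(5 - 3)) = 0*(2*(-3)/2) = 0*(2*(-3)*(½)) = 0*(-3) = 0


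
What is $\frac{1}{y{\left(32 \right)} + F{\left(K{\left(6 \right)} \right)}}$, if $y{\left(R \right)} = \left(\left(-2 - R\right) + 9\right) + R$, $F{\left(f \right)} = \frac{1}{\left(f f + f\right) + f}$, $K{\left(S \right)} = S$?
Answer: $\frac{48}{337} \approx 0.14243$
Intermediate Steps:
$F{\left(f \right)} = \frac{1}{f^{2} + 2 f}$ ($F{\left(f \right)} = \frac{1}{\left(f^{2} + f\right) + f} = \frac{1}{\left(f + f^{2}\right) + f} = \frac{1}{f^{2} + 2 f}$)
$y{\left(R \right)} = 7$ ($y{\left(R \right)} = \left(7 - R\right) + R = 7$)
$\frac{1}{y{\left(32 \right)} + F{\left(K{\left(6 \right)} \right)}} = \frac{1}{7 + \frac{1}{6 \left(2 + 6\right)}} = \frac{1}{7 + \frac{1}{6 \cdot 8}} = \frac{1}{7 + \frac{1}{6} \cdot \frac{1}{8}} = \frac{1}{7 + \frac{1}{48}} = \frac{1}{\frac{337}{48}} = \frac{48}{337}$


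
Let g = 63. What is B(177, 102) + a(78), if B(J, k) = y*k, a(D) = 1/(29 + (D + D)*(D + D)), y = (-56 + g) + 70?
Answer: 191362711/24365 ≈ 7854.0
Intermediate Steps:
y = 77 (y = (-56 + 63) + 70 = 7 + 70 = 77)
a(D) = 1/(29 + 4*D²) (a(D) = 1/(29 + (2*D)*(2*D)) = 1/(29 + 4*D²))
B(J, k) = 77*k
B(177, 102) + a(78) = 77*102 + 1/(29 + 4*78²) = 7854 + 1/(29 + 4*6084) = 7854 + 1/(29 + 24336) = 7854 + 1/24365 = 191362711/24365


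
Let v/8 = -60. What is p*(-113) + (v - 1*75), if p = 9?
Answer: -1572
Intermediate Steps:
v = -480 (v = 8*(-60) = -480)
p*(-113) + (v - 1*75) = 9*(-113) + (-480 - 1*75) = -1017 + (-480 - 75) = -1017 - 555 = -1572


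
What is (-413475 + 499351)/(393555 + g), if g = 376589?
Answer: 21469/192536 ≈ 0.11151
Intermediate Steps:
(-413475 + 499351)/(393555 + g) = (-413475 + 499351)/(393555 + 376589) = 85876/770144 = 85876*(1/770144) = 21469/192536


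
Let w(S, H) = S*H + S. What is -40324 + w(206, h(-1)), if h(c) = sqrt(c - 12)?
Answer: -40118 + 206*I*sqrt(13) ≈ -40118.0 + 742.74*I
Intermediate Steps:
h(c) = sqrt(-12 + c)
w(S, H) = S + H*S (w(S, H) = H*S + S = S + H*S)
-40324 + w(206, h(-1)) = -40324 + 206*(1 + sqrt(-12 - 1)) = -40324 + 206*(1 + sqrt(-13)) = -40324 + 206*(1 + I*sqrt(13)) = -40324 + (206 + 206*I*sqrt(13)) = -40118 + 206*I*sqrt(13)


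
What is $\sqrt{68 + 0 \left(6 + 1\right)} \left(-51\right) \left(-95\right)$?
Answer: $9690 \sqrt{17} \approx 39953.0$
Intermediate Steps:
$\sqrt{68 + 0 \left(6 + 1\right)} \left(-51\right) \left(-95\right) = \sqrt{68 + 0 \cdot 7} \left(-51\right) \left(-95\right) = \sqrt{68 + 0} \left(-51\right) \left(-95\right) = \sqrt{68} \left(-51\right) \left(-95\right) = 2 \sqrt{17} \left(-51\right) \left(-95\right) = - 102 \sqrt{17} \left(-95\right) = 9690 \sqrt{17}$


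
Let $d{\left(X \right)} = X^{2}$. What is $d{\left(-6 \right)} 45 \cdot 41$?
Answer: $66420$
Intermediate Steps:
$d{\left(-6 \right)} 45 \cdot 41 = \left(-6\right)^{2} \cdot 45 \cdot 41 = 36 \cdot 45 \cdot 41 = 1620 \cdot 41 = 66420$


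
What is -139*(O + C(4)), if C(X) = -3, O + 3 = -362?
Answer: 51152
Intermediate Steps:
O = -365 (O = -3 - 362 = -365)
-139*(O + C(4)) = -139*(-365 - 3) = -139*(-368) = 51152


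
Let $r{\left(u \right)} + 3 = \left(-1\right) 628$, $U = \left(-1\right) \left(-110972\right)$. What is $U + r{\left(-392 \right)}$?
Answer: $110341$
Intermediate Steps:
$U = 110972$
$r{\left(u \right)} = -631$ ($r{\left(u \right)} = -3 - 628 = -631$)
$U + r{\left(-392 \right)} = 110972 - 631 = 110341$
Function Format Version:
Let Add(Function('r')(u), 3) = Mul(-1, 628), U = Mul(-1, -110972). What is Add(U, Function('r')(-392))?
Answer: 110341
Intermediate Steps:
U = 110972
Function('r')(u) = -631 (Function('r')(u) = Add(-3, Mul(-1, 628)) = Add(-3, -628) = -631)
Add(U, Function('r')(-392)) = Add(110972, -631) = 110341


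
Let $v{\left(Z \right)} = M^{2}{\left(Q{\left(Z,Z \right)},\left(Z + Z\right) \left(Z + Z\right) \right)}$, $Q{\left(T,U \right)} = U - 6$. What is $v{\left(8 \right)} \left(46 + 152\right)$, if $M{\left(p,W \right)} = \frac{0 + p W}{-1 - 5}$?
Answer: $1441792$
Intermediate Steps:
$Q{\left(T,U \right)} = -6 + U$ ($Q{\left(T,U \right)} = U - 6 = -6 + U$)
$M{\left(p,W \right)} = - \frac{W p}{6}$ ($M{\left(p,W \right)} = \frac{0 + W p}{-6} = W p \left(- \frac{1}{6}\right) = - \frac{W p}{6}$)
$v{\left(Z \right)} = \frac{4 Z^{4} \left(-6 + Z\right)^{2}}{9}$ ($v{\left(Z \right)} = \left(- \frac{\left(Z + Z\right) \left(Z + Z\right) \left(-6 + Z\right)}{6}\right)^{2} = \left(- \frac{2 Z 2 Z \left(-6 + Z\right)}{6}\right)^{2} = \left(- \frac{4 Z^{2} \left(-6 + Z\right)}{6}\right)^{2} = \left(- \frac{2 Z^{2} \left(-6 + Z\right)}{3}\right)^{2} = \frac{4 Z^{4} \left(-6 + Z\right)^{2}}{9}$)
$v{\left(8 \right)} \left(46 + 152\right) = \frac{4 \cdot 8^{4} \left(-6 + 8\right)^{2}}{9} \left(46 + 152\right) = \frac{4}{9} \cdot 4096 \cdot 2^{2} \cdot 198 = \frac{4}{9} \cdot 4096 \cdot 4 \cdot 198 = \frac{65536}{9} \cdot 198 = 1441792$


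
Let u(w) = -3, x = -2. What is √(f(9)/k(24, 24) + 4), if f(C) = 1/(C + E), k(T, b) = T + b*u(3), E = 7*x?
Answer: 31*√15/60 ≈ 2.0010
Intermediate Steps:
E = -14 (E = 7*(-2) = -14)
k(T, b) = T - 3*b (k(T, b) = T + b*(-3) = T - 3*b)
f(C) = 1/(-14 + C) (f(C) = 1/(C - 14) = 1/(-14 + C))
√(f(9)/k(24, 24) + 4) = √(1/((-14 + 9)*(24 - 3*24)) + 4) = √(1/((-5)*(24 - 72)) + 4) = √(-⅕/(-48) + 4) = √(-⅕*(-1/48) + 4) = √(1/240 + 4) = √(961/240) = 31*√15/60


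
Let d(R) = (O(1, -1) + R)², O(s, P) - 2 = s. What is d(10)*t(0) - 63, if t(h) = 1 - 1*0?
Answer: 106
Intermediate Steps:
O(s, P) = 2 + s
t(h) = 1 (t(h) = 1 + 0 = 1)
d(R) = (3 + R)² (d(R) = ((2 + 1) + R)² = (3 + R)²)
d(10)*t(0) - 63 = (3 + 10)²*1 - 63 = 13²*1 - 63 = 169*1 - 63 = 169 - 63 = 106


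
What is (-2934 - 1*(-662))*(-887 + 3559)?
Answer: -6070784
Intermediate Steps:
(-2934 - 1*(-662))*(-887 + 3559) = (-2934 + 662)*2672 = -2272*2672 = -6070784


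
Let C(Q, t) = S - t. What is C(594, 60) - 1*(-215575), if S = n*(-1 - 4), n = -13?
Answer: 215580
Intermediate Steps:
S = 65 (S = -13*(-1 - 4) = -13*(-5) = 65)
C(Q, t) = 65 - t
C(594, 60) - 1*(-215575) = (65 - 1*60) - 1*(-215575) = (65 - 60) + 215575 = 5 + 215575 = 215580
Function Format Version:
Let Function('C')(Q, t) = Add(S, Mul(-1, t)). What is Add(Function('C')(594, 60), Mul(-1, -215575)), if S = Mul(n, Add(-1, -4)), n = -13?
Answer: 215580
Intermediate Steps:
S = 65 (S = Mul(-13, Add(-1, -4)) = Mul(-13, -5) = 65)
Function('C')(Q, t) = Add(65, Mul(-1, t))
Add(Function('C')(594, 60), Mul(-1, -215575)) = Add(Add(65, Mul(-1, 60)), Mul(-1, -215575)) = Add(Add(65, -60), 215575) = Add(5, 215575) = 215580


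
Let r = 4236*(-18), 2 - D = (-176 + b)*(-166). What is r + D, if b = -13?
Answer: -107620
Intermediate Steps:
D = -31372 (D = 2 - (-176 - 13)*(-166) = 2 - (-189)*(-166) = 2 - 1*31374 = 2 - 31374 = -31372)
r = -76248
r + D = -76248 - 31372 = -107620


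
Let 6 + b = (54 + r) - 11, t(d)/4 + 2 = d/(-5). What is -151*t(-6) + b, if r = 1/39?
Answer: 101444/195 ≈ 520.23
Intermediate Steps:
r = 1/39 ≈ 0.025641
t(d) = -8 - 4*d/5 (t(d) = -8 + 4*(d/(-5)) = -8 + 4*(d*(-⅕)) = -8 + 4*(-d/5) = -8 - 4*d/5)
b = 1444/39 (b = -6 + ((54 + 1/39) - 11) = -6 + (2107/39 - 11) = -6 + 1678/39 = 1444/39 ≈ 37.026)
-151*t(-6) + b = -151*(-8 - ⅘*(-6)) + 1444/39 = -151*(-8 + 24/5) + 1444/39 = -151*(-16/5) + 1444/39 = 2416/5 + 1444/39 = 101444/195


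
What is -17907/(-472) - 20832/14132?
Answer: 60807255/1667576 ≈ 36.464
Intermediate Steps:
-17907/(-472) - 20832/14132 = -17907*(-1/472) - 20832*1/14132 = 17907/472 - 5208/3533 = 60807255/1667576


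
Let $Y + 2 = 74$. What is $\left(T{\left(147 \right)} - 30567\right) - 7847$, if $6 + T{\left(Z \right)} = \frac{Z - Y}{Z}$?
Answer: $- \frac{1882555}{49} \approx -38420.0$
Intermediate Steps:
$Y = 72$ ($Y = -2 + 74 = 72$)
$T{\left(Z \right)} = -6 + \frac{-72 + Z}{Z}$ ($T{\left(Z \right)} = -6 + \frac{Z - 72}{Z} = -6 + \frac{-72 + Z}{Z}$)
$\left(T{\left(147 \right)} - 30567\right) - 7847 = \left(\left(-5 - \frac{72}{147}\right) - 30567\right) - 7847 = \left(\left(-5 - \frac{24}{49}\right) - 30567\right) - 7847 = \left(- \frac{269}{49} - 30567\right) - 7847 = - \frac{1498052}{49} - 7847 = - \frac{1882555}{49}$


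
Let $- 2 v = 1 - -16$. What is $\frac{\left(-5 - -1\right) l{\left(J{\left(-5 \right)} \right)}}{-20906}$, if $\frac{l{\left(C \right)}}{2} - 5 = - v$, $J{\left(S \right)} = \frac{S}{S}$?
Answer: $\frac{54}{10453} \approx 0.005166$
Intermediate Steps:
$J{\left(S \right)} = 1$
$v = - \frac{17}{2}$ ($v = - \frac{1 - -16}{2} = - \frac{1 + 16}{2} = \left(- \frac{1}{2}\right) 17 = - \frac{17}{2} \approx -8.5$)
$l{\left(C \right)} = 27$ ($l{\left(C \right)} = 10 + 2 \left(\left(-1\right) \left(- \frac{17}{2}\right)\right) = 10 + 2 \cdot \frac{17}{2} = 10 + 17 = 27$)
$\frac{\left(-5 - -1\right) l{\left(J{\left(-5 \right)} \right)}}{-20906} = \frac{\left(-5 - -1\right) 27}{-20906} = \left(-5 + 1\right) 27 \left(- \frac{1}{20906}\right) = \left(-4\right) 27 \left(- \frac{1}{20906}\right) = \left(-108\right) \left(- \frac{1}{20906}\right) = \frac{54}{10453}$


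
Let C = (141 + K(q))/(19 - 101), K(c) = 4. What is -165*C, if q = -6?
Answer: 23925/82 ≈ 291.77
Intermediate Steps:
C = -145/82 (C = (141 + 4)/(19 - 101) = 145/(-82) = 145*(-1/82) = -145/82 ≈ -1.7683)
-165*C = -165*(-145/82) = 23925/82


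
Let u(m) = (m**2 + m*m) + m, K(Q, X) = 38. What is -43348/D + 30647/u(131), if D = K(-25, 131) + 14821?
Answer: -1038084871/511937127 ≈ -2.0278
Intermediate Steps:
u(m) = m + 2*m**2 (u(m) = (m**2 + m**2) + m = 2*m**2 + m = m + 2*m**2)
D = 14859 (D = 38 + 14821 = 14859)
-43348/D + 30647/u(131) = -43348/14859 + 30647/((131*(1 + 2*131))) = -43348*1/14859 + 30647/((131*(1 + 262))) = -43348/14859 + 30647/((131*263)) = -43348/14859 + 30647/34453 = -1038084871/511937127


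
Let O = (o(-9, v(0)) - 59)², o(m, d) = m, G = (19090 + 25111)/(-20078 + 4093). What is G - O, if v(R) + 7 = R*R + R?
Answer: -73958841/15985 ≈ -4626.8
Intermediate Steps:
v(R) = -7 + R + R² (v(R) = -7 + (R*R + R) = -7 + (R² + R) = -7 + (R + R²) = -7 + R + R²)
G = -44201/15985 (G = 44201/(-15985) = 44201*(-1/15985) = -44201/15985 ≈ -2.7652)
O = 4624 (O = (-9 - 59)² = (-68)² = 4624)
G - O = -44201/15985 - 1*4624 = -44201/15985 - 4624 = -73958841/15985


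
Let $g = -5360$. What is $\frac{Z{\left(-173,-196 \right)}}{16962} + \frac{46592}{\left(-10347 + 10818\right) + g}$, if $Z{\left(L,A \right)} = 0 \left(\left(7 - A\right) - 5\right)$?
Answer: $- \frac{46592}{4889} \approx -9.53$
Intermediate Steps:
$Z{\left(L,A \right)} = 0$ ($Z{\left(L,A \right)} = 0 \left(2 - A\right) = 0$)
$\frac{Z{\left(-173,-196 \right)}}{16962} + \frac{46592}{\left(-10347 + 10818\right) + g} = \frac{0}{16962} + \frac{46592}{\left(-10347 + 10818\right) - 5360} = 0 \cdot \frac{1}{16962} + \frac{46592}{471 - 5360} = 0 + \frac{46592}{-4889} = 0 + 46592 \left(- \frac{1}{4889}\right) = 0 - \frac{46592}{4889} = - \frac{46592}{4889}$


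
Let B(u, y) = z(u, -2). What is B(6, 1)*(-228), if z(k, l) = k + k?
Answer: -2736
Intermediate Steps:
z(k, l) = 2*k
B(u, y) = 2*u
B(6, 1)*(-228) = (2*6)*(-228) = 12*(-228) = -2736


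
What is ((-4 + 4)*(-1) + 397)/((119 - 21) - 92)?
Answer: 397/6 ≈ 66.167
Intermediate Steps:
((-4 + 4)*(-1) + 397)/((119 - 21) - 92) = (0*(-1) + 397)/(98 - 92) = (0 + 397)/6 = 397*(⅙) = 397/6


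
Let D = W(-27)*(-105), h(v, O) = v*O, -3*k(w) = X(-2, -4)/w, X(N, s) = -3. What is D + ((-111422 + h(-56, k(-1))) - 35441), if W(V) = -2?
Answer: -146597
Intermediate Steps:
k(w) = 1/w (k(w) = -(-1)/w = 1/w)
h(v, O) = O*v
D = 210 (D = -2*(-105) = 210)
D + ((-111422 + h(-56, k(-1))) - 35441) = 210 + ((-111422 - 56/(-1)) - 35441) = 210 + ((-111422 - 1*(-56)) - 35441) = 210 + ((-111422 + 56) - 35441) = 210 + (-111366 - 35441) = 210 - 146807 = -146597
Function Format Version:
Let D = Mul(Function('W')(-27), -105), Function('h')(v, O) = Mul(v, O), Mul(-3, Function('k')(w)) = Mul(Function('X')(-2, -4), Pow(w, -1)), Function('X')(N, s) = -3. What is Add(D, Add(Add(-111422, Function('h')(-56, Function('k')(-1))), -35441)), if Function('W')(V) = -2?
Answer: -146597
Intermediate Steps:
Function('k')(w) = Pow(w, -1) (Function('k')(w) = Mul(Rational(-1, 3), Mul(-3, Pow(w, -1))) = Pow(w, -1))
Function('h')(v, O) = Mul(O, v)
D = 210 (D = Mul(-2, -105) = 210)
Add(D, Add(Add(-111422, Function('h')(-56, Function('k')(-1))), -35441)) = Add(210, Add(Add(-111422, Mul(Pow(-1, -1), -56)), -35441)) = Add(210, Add(Add(-111422, Mul(-1, -56)), -35441)) = Add(210, Add(Add(-111422, 56), -35441)) = Add(210, Add(-111366, -35441)) = Add(210, -146807) = -146597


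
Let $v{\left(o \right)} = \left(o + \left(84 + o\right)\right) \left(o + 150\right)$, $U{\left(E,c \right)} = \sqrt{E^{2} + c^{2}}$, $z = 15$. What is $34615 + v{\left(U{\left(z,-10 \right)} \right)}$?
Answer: $47865 + 1920 \sqrt{13} \approx 54788.0$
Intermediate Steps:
$v{\left(o \right)} = \left(84 + 2 o\right) \left(150 + o\right)$
$34615 + v{\left(U{\left(z,-10 \right)} \right)} = 34615 + \left(12600 + 2 \left(\sqrt{15^{2} + \left(-10\right)^{2}}\right)^{2} + 384 \sqrt{15^{2} + \left(-10\right)^{2}}\right) = 34615 + \left(12600 + 2 \left(\sqrt{225 + 100}\right)^{2} + 384 \sqrt{225 + 100}\right) = 34615 + \left(12600 + 2 \left(\sqrt{325}\right)^{2} + 384 \sqrt{325}\right) = 34615 + \left(12600 + 2 \left(5 \sqrt{13}\right)^{2} + 384 \cdot 5 \sqrt{13}\right) = 34615 + \left(12600 + 2 \cdot 325 + 1920 \sqrt{13}\right) = 34615 + \left(12600 + 650 + 1920 \sqrt{13}\right) = 34615 + \left(13250 + 1920 \sqrt{13}\right) = 47865 + 1920 \sqrt{13}$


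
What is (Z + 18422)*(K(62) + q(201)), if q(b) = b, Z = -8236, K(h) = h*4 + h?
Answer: 5205046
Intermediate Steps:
K(h) = 5*h (K(h) = 4*h + h = 5*h)
(Z + 18422)*(K(62) + q(201)) = (-8236 + 18422)*(5*62 + 201) = 10186*(310 + 201) = 10186*511 = 5205046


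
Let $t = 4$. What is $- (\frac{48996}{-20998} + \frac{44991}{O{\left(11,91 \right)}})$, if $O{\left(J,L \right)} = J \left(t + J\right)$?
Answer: $- \frac{156106113}{577445} \approx -270.34$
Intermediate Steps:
$O{\left(J,L \right)} = J \left(4 + J\right)$
$- (\frac{48996}{-20998} + \frac{44991}{O{\left(11,91 \right)}}) = - (\frac{48996}{-20998} + \frac{44991}{11 \left(4 + 11\right)}) = - (48996 \left(- \frac{1}{20998}\right) + \frac{44991}{11 \cdot 15}) = - (- \frac{24498}{10499} + \frac{44991}{165}) = - (- \frac{24498}{10499} + 44991 \cdot \frac{1}{165}) = - (- \frac{24498}{10499} + \frac{14997}{55}) = \left(-1\right) \frac{156106113}{577445} = - \frac{156106113}{577445}$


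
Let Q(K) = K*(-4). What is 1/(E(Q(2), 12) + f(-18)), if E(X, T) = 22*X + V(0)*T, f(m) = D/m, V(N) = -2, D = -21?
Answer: -6/1193 ≈ -0.0050293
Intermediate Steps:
f(m) = -21/m
Q(K) = -4*K
E(X, T) = -2*T + 22*X (E(X, T) = 22*X - 2*T = -2*T + 22*X)
1/(E(Q(2), 12) + f(-18)) = 1/((-2*12 + 22*(-4*2)) - 21/(-18)) = 1/((-24 + 22*(-8)) - 21*(-1/18)) = 1/((-24 - 176) + 7/6) = 1/(-200 + 7/6) = 1/(-1193/6) = -6/1193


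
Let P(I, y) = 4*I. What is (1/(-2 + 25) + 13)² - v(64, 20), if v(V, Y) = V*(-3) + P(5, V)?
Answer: 180988/529 ≈ 342.13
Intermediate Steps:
v(V, Y) = 20 - 3*V (v(V, Y) = V*(-3) + 4*5 = -3*V + 20 = 20 - 3*V)
(1/(-2 + 25) + 13)² - v(64, 20) = (1/(-2 + 25) + 13)² - (20 - 3*64) = (1/23 + 13)² - (20 - 192) = (1/23 + 13)² - 1*(-172) = (300/23)² + 172 = 90000/529 + 172 = 180988/529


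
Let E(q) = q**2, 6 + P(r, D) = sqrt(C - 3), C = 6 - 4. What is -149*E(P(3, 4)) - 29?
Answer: -5244 + 1788*I ≈ -5244.0 + 1788.0*I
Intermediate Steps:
C = 2
P(r, D) = -6 + I (P(r, D) = -6 + sqrt(2 - 3) = -6 + sqrt(-1) = -6 + I)
-149*E(P(3, 4)) - 29 = -149*(-6 + I)**2 - 29 = -29 - 149*(-6 + I)**2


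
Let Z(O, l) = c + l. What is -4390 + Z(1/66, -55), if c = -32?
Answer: -4477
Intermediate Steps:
Z(O, l) = -32 + l
-4390 + Z(1/66, -55) = -4390 + (-32 - 55) = -4390 - 87 = -4477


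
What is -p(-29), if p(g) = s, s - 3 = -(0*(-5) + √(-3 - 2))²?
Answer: -8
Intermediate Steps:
s = 8 (s = 3 - (0*(-5) + √(-3 - 2))² = 3 - (0 + √(-5))² = 3 - (0 + I*√5)² = 3 - (I*√5)² = 3 - 1*(-5) = 3 + 5 = 8)
p(g) = 8
-p(-29) = -1*8 = -8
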